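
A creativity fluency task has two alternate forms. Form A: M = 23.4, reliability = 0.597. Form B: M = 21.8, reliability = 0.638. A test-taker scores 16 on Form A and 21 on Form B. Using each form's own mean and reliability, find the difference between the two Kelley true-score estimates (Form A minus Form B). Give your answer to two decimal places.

-2.31

T̂_A = 0.597(16) + 0.403(23.4) = 18.9822
T̂_B = 0.638(21) + 0.362(21.8) = 21.2896
T̂_A − T̂_B = -2.3074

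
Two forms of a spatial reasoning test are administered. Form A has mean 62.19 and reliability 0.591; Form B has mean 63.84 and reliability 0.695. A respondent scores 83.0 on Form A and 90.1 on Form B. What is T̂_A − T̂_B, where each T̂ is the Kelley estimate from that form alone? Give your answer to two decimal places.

T̂_A = 0.591(83.0) + 0.409(62.19) = 74.4887
T̂_B = 0.695(90.1) + 0.305(63.84) = 82.0907
T̂_A − T̂_B = -7.6020

-7.60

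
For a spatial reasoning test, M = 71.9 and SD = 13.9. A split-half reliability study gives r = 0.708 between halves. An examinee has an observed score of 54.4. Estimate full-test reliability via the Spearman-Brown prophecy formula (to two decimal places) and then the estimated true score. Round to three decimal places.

Spearman-Brown: ρ = 2r/(1 + r) = 2(0.708)/(1 + 0.708) = 1.4160/1.708 = 0.8290 → 0.83
T̂ = 0.83(54.4) + 0.17(71.9) = 45.152 + 12.223 = 57.3750 → 57.375

57.375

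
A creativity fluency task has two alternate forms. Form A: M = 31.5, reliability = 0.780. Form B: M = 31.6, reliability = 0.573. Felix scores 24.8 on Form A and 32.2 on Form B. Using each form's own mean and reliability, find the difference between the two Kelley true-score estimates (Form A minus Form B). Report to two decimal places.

T̂_A = 0.780(24.8) + 0.220(31.5) = 26.2740
T̂_B = 0.573(32.2) + 0.427(31.6) = 31.9438
T̂_A − T̂_B = -5.6698

-5.67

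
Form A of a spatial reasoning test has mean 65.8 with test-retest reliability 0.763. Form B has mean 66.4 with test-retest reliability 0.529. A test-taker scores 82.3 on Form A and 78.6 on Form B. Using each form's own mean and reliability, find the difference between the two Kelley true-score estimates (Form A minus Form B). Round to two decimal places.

T̂_A = 0.763(82.3) + 0.237(65.8) = 78.3895
T̂_B = 0.529(78.6) + 0.471(66.4) = 72.8538
T̂_A − T̂_B = 5.5357

5.54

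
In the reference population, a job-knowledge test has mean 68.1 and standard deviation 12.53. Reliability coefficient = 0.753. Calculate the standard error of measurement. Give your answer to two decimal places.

SEM = SD · √(1 − ρ) = 12.53 × √0.247 = 12.53 × 0.4970 = 6.227

6.23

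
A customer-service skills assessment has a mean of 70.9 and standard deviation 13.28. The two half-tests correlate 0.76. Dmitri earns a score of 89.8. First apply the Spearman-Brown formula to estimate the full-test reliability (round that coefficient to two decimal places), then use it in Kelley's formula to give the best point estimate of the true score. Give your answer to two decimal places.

87.15

Spearman-Brown: ρ = 2r/(1 + r) = 2(0.76)/(1 + 0.76) = 1.520/1.76 = 0.8636 → 0.86
T̂ = ρX + (1 − ρ)μ
  = 0.86 × 89.8 + 0.14 × 70.9
  = 77.228 + 9.926
  = 87.154
  ≈ 87.15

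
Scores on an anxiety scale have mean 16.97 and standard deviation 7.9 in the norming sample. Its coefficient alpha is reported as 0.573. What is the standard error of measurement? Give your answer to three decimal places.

SEM = SD · √(1 − ρ) = 7.9 × √0.427 = 7.9 × 0.6535 = 5.1623

5.162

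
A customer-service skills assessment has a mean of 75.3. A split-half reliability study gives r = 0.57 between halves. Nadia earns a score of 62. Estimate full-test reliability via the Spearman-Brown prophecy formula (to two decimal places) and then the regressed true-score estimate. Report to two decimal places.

65.59

Spearman-Brown: ρ = 2r/(1 + r) = 2(0.57)/(1 + 0.57) = 1.140/1.57 = 0.7261 → 0.73
T̂ = ρX + (1 − ρ)μ
  = 0.73 × 62 + 0.27 × 75.3
  = 45.26 + 20.331
  = 65.591
  ≈ 65.59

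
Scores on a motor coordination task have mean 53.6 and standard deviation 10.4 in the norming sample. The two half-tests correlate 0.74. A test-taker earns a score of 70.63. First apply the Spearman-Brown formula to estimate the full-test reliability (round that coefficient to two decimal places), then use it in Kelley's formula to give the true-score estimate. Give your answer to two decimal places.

Spearman-Brown: ρ = 2r/(1 + r) = 2(0.74)/(1 + 0.74) = 1.480/1.74 = 0.8506 → 0.85
Kelley's formula gives T̂ = 0.85·70.63 + 0.15·53.6 = 60.0355 + 8.040 = 68.075.

68.08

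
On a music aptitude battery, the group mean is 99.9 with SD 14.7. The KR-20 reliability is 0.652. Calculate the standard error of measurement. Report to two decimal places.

SEM = SD · √(1 − ρ) = 14.7 × √0.348 = 14.7 × 0.5899 = 8.672

8.67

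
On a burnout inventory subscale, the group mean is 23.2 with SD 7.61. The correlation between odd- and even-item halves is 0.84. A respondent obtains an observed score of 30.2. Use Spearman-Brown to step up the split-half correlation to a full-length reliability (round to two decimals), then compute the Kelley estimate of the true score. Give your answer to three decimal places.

Spearman-Brown: ρ = 2r/(1 + r) = 2(0.84)/(1 + 0.84) = 1.680/1.84 = 0.9130 → 0.91
Regress the observed score toward the mean by the unreliability: T̂ = 0.91·30.2 + 0.09·23.2 = 27.482 + 2.088 = 29.5700.

29.570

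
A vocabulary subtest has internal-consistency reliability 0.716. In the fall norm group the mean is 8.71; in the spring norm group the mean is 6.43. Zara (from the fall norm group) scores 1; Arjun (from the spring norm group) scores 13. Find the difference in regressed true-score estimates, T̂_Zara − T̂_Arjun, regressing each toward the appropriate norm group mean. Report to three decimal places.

T̂_Zara = 0.716(1) + 0.284(8.71) = 3.18964
T̂_Arjun = 0.716(13) + 0.284(6.43) = 11.13412
Difference = 3.18964 − 11.13412 = -7.94448

-7.944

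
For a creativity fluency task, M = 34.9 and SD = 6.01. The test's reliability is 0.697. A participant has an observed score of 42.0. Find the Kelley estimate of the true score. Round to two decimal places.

T̂ = ρX + (1 − ρ)μ
  = 0.697 × 42.0 + 0.303 × 34.9
  = 29.2740 + 10.5747
  = 39.849
  ≈ 39.85

39.85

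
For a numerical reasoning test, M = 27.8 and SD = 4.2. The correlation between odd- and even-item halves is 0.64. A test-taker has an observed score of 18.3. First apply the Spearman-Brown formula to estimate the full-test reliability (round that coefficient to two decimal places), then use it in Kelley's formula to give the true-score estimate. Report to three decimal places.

Spearman-Brown: ρ = 2r/(1 + r) = 2(0.64)/(1 + 0.64) = 1.280/1.64 = 0.7805 → 0.78
T̂ = 0.78(18.3) + 0.22(27.8) = 14.274 + 6.116 = 20.3900 → 20.390

20.390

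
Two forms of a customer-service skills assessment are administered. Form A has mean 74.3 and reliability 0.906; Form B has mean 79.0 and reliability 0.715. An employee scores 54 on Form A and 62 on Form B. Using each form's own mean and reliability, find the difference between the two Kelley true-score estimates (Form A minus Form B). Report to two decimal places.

T̂_A = 0.906(54) + 0.094(74.3) = 55.9082
T̂_B = 0.715(62) + 0.285(79.0) = 66.8450
T̂_A − T̂_B = -10.9368

-10.94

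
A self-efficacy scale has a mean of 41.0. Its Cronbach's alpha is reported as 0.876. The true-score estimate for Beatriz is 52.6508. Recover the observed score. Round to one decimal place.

T̂ = ρX + (1 − ρ)μ  ⇒  X = (T̂ − (1 − ρ)μ) / ρ
X = (52.6508 − 0.124 × 41.0) / 0.876 = (52.6508 − 5.0840) / 0.876 = 47.5668 / 0.876 = 54.300

54.3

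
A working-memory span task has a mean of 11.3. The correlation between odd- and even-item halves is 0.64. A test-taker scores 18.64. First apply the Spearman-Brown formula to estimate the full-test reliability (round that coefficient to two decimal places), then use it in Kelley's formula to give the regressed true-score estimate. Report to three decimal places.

Spearman-Brown: ρ = 2r/(1 + r) = 2(0.64)/(1 + 0.64) = 1.280/1.64 = 0.7805 → 0.78
T̂ = ρX + (1 − ρ)μ
  = 0.78 × 18.64 + 0.22 × 11.3
  = 14.5392 + 2.486
  = 17.0252
  ≈ 17.025

17.025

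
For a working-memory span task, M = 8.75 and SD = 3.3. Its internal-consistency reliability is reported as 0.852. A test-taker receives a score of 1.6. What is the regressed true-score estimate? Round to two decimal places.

T̂ = ρX + (1 − ρ)μ
  = 0.852 × 1.6 + 0.148 × 8.75
  = 1.3632 + 1.29500
  = 2.658
  ≈ 2.66

2.66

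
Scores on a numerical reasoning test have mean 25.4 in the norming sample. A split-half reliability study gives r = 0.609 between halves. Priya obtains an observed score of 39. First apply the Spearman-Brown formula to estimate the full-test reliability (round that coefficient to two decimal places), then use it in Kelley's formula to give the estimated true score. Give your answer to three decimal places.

Spearman-Brown: ρ = 2r/(1 + r) = 2(0.609)/(1 + 0.609) = 1.2180/1.609 = 0.7570 → 0.76
T̂ = ρX + (1 − ρ)μ
  = 0.76 × 39 + 0.24 × 25.4
  = 29.64 + 6.096
  = 35.7360
  ≈ 35.736

35.736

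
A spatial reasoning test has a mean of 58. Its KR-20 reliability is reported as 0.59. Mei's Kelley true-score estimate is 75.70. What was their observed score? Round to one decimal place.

T̂ = ρX + (1 − ρ)μ  ⇒  X = (T̂ − (1 − ρ)μ) / ρ
X = (75.70 − 0.41 × 58) / 0.59 = (75.70 − 23.78) / 0.59 = 51.92 / 0.59 = 88.000

88.0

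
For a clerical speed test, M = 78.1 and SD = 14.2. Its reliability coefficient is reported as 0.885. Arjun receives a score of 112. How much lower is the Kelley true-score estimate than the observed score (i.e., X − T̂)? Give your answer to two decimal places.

3.90

Weight the observed score by reliability and the mean by (1 − reliability): T̂ = 0.885·112 + 0.115·78.1 = 99.120 + 8.9815 = 108.1015.
X − T̂ = 112 − 108.102 = 3.898 → 3.90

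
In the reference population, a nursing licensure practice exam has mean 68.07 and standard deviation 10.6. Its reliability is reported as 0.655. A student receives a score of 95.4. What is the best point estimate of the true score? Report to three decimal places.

Kelley's formula gives T̂ = 0.655·95.4 + 0.345·68.07 = 62.4870 + 23.48415 = 85.9712.

85.971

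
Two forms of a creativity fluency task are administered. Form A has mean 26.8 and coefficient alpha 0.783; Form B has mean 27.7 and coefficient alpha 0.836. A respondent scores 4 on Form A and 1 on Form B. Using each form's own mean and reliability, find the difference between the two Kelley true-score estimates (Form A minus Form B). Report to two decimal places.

T̂_A = 0.783(4) + 0.217(26.8) = 8.9476
T̂_B = 0.836(1) + 0.164(27.7) = 5.3788
T̂_A − T̂_B = 3.5688

3.57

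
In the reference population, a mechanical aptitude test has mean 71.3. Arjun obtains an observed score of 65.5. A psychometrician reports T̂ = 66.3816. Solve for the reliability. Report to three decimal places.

0.848

T̂ = ρX + (1 − ρ)μ  ⇒  T̂ − μ = ρ(X − μ)
ρ = (T̂ − μ)/(X − μ) = (66.3816 − 71.3) / (65.5 − 71.3) = -4.9184 / -5.8 = 0.84800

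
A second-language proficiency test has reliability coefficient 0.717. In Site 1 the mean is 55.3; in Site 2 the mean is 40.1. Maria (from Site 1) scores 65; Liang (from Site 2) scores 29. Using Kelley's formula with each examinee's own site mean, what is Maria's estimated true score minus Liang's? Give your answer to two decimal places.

T̂_Maria = 0.717(65) + 0.283(55.3) = 62.2549
T̂_Liang = 0.717(29) + 0.283(40.1) = 32.1413
Difference = 62.2549 − 32.1413 = 30.1136

30.11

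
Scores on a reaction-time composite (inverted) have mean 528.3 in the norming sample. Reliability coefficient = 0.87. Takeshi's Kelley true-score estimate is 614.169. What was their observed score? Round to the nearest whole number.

627

T̂ = ρX + (1 − ρ)μ  ⇒  X = (T̂ − (1 − ρ)μ) / ρ
X = (614.169 − 0.13 × 528.3) / 0.87 = (614.169 − 68.679) / 0.87 = 545.490 / 0.87 = 627.00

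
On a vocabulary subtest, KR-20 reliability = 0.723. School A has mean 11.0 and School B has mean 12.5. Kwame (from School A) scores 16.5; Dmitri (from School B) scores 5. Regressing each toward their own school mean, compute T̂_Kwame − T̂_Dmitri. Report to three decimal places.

T̂_Kwame = 0.723(16.5) + 0.277(11.0) = 14.97650
T̂_Dmitri = 0.723(5) + 0.277(12.5) = 7.07750
Difference = 14.97650 − 7.07750 = 7.89900

7.899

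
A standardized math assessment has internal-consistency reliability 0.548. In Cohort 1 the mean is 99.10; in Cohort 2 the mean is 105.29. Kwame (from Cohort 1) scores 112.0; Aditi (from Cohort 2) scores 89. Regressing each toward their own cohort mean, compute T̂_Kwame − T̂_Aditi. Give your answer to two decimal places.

T̂_Kwame = 0.548(112.0) + 0.452(99.10) = 106.1692
T̂_Aditi = 0.548(89) + 0.452(105.29) = 96.3631
Difference = 106.1692 − 96.3631 = 9.8061

9.81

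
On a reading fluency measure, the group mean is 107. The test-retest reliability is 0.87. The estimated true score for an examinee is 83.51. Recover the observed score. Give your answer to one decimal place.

80.0

T̂ = ρX + (1 − ρ)μ  ⇒  X = (T̂ − (1 − ρ)μ) / ρ
X = (83.51 − 0.13 × 107) / 0.87 = (83.51 − 13.91) / 0.87 = 69.60 / 0.87 = 80.000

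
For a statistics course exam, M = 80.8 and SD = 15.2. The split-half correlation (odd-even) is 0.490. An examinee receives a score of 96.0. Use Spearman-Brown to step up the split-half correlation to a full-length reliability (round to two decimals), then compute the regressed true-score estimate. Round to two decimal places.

Spearman-Brown: ρ = 2r/(1 + r) = 2(0.490)/(1 + 0.490) = 0.9800/1.490 = 0.6577 → 0.66
T̂ = 0.66(96.0) + 0.34(80.8) = 63.360 + 27.472 = 90.832 → 90.83

90.83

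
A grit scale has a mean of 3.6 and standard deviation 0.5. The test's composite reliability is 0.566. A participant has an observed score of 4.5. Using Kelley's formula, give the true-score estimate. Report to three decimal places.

4.109

T̂ = 0.566(4.5) + 0.434(3.6) = 2.5470 + 1.5624 = 4.1094 → 4.109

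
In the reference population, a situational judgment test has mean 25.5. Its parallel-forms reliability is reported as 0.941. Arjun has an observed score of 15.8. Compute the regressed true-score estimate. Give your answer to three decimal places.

T̂ = 0.941(15.8) + 0.059(25.5) = 14.8678 + 1.5045 = 16.3723 → 16.372

16.372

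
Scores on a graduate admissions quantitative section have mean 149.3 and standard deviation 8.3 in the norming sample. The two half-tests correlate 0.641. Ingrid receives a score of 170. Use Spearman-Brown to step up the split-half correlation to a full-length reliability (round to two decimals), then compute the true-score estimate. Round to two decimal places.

Spearman-Brown: ρ = 2r/(1 + r) = 2(0.641)/(1 + 0.641) = 1.2820/1.641 = 0.7812 → 0.78
T̂ = 0.78(170) + 0.22(149.3) = 132.60 + 32.846 = 165.446 → 165.45

165.45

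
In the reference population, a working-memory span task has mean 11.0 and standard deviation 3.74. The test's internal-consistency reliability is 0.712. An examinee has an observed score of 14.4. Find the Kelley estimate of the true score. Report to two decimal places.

T̂ = ρX + (1 − ρ)μ
  = 0.712 × 14.4 + 0.288 × 11.0
  = 10.2528 + 3.1680
  = 13.421
  ≈ 13.42

13.42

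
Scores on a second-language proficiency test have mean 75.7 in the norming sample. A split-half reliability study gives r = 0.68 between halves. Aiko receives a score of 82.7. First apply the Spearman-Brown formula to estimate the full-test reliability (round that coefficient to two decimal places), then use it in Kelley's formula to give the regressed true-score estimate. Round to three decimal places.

Spearman-Brown: ρ = 2r/(1 + r) = 2(0.68)/(1 + 0.68) = 1.360/1.68 = 0.8095 → 0.81
T̂ = 0.81(82.7) + 0.19(75.7) = 66.987 + 14.383 = 81.3700 → 81.370

81.370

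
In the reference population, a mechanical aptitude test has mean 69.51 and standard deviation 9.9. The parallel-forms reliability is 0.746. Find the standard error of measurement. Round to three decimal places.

SEM = SD · √(1 − ρ) = 9.9 × √0.254 = 9.9 × 0.5040 = 4.9894

4.989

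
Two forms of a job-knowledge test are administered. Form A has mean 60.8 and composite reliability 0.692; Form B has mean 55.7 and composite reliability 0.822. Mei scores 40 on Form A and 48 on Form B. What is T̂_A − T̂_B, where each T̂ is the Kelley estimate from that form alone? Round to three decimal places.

-2.964

T̂_A = 0.692(40) + 0.308(60.8) = 46.40640
T̂_B = 0.822(48) + 0.178(55.7) = 49.37060
T̂_A − T̂_B = -2.96420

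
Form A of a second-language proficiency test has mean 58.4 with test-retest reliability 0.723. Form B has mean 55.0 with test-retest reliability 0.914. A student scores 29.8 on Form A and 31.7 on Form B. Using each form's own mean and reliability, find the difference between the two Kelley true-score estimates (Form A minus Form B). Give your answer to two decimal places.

T̂_A = 0.723(29.8) + 0.277(58.4) = 37.7222
T̂_B = 0.914(31.7) + 0.086(55.0) = 33.7038
T̂_A − T̂_B = 4.0184

4.02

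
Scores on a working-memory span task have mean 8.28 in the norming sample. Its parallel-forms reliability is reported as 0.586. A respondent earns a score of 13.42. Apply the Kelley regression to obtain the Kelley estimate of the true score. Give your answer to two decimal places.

11.29

Weight the observed score by reliability and the mean by (1 − reliability): T̂ = 0.586·13.42 + 0.414·8.28 = 7.86412 + 3.42792 = 11.292.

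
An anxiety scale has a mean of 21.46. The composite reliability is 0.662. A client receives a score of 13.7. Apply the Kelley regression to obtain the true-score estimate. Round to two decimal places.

16.32

Regress the observed score toward the mean by the unreliability: T̂ = 0.662·13.7 + 0.338·21.46 = 9.0694 + 7.25348 = 16.323.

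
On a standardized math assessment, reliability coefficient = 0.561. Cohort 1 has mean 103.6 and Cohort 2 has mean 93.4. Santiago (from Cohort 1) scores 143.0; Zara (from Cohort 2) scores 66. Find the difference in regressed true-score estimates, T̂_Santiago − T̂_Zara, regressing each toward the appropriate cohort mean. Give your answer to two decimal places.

T̂_Santiago = 0.561(143.0) + 0.439(103.6) = 125.7034
T̂_Zara = 0.561(66) + 0.439(93.4) = 78.0286
Difference = 125.7034 − 78.0286 = 47.6748

47.67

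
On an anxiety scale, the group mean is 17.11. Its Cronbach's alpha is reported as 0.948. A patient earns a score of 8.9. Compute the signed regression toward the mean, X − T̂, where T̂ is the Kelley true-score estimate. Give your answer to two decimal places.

-0.43

T̂ = ρX + (1 − ρ)μ
  = 0.948 × 8.9 + 0.052 × 17.11
  = 8.4372 + 0.88972
  = 9.3269
  ≈ 9.327
X − T̂ = 8.9 − 9.327 = -0.427 → -0.43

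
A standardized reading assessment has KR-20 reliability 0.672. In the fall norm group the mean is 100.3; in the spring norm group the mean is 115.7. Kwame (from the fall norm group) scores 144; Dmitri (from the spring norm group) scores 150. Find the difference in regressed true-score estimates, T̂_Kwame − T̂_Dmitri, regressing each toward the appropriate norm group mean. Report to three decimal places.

-9.083

T̂_Kwame = 0.672(144) + 0.328(100.3) = 129.66640
T̂_Dmitri = 0.672(150) + 0.328(115.7) = 138.74960
Difference = 129.66640 − 138.74960 = -9.08320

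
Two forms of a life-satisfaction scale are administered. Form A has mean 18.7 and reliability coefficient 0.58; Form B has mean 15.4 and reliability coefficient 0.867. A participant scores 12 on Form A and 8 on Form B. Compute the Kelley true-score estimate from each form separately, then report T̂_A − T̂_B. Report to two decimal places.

T̂_A = 0.58(12) + 0.42(18.7) = 14.8140
T̂_B = 0.867(8) + 0.133(15.4) = 8.9842
T̂_A − T̂_B = 5.8298

5.83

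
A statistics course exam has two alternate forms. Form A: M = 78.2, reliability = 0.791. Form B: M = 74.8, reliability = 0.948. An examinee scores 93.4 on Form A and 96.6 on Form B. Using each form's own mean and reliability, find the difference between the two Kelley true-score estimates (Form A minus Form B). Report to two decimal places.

T̂_A = 0.791(93.4) + 0.209(78.2) = 90.2232
T̂_B = 0.948(96.6) + 0.052(74.8) = 95.4664
T̂_A − T̂_B = -5.2432

-5.24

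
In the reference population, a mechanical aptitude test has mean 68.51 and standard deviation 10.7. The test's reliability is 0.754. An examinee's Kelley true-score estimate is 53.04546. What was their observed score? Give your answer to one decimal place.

48.0

T̂ = ρX + (1 − ρ)μ  ⇒  X = (T̂ − (1 − ρ)μ) / ρ
X = (53.04546 − 0.246 × 68.51) / 0.754 = (53.04546 − 16.85346) / 0.754 = 36.19200 / 0.754 = 48.000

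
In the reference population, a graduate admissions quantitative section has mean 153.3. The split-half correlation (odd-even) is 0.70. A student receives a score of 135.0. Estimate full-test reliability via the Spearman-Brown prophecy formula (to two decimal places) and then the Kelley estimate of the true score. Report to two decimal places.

Spearman-Brown: ρ = 2r/(1 + r) = 2(0.70)/(1 + 0.70) = 1.400/1.70 = 0.8235 → 0.82
Weight the observed score by reliability and the mean by (1 − reliability): T̂ = 0.82·135.0 + 0.18·153.3 = 110.700 + 27.594 = 138.294.

138.29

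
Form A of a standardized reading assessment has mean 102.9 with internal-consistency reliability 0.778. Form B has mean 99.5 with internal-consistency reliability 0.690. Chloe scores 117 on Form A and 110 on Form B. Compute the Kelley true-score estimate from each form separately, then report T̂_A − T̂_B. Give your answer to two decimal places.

T̂_A = 0.778(117) + 0.222(102.9) = 113.8698
T̂_B = 0.690(110) + 0.310(99.5) = 106.7450
T̂_A − T̂_B = 7.1248

7.12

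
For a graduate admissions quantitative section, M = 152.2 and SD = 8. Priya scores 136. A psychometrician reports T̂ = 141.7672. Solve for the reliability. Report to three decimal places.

0.644

T̂ = ρX + (1 − ρ)μ  ⇒  T̂ − μ = ρ(X − μ)
ρ = (T̂ − μ)/(X − μ) = (141.7672 − 152.2) / (136 − 152.2) = -10.4328 / -16.2 = 0.64400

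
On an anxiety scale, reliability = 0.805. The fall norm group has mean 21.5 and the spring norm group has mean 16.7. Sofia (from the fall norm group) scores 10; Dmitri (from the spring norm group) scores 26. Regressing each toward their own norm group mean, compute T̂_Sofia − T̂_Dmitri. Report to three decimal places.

-11.944

T̂_Sofia = 0.805(10) + 0.195(21.5) = 12.24250
T̂_Dmitri = 0.805(26) + 0.195(16.7) = 24.18650
Difference = 12.24250 − 24.18650 = -11.94400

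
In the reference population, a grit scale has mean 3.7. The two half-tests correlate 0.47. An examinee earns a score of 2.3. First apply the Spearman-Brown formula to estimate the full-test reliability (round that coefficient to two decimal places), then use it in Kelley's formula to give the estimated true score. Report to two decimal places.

Spearman-Brown: ρ = 2r/(1 + r) = 2(0.47)/(1 + 0.47) = 0.940/1.47 = 0.6395 → 0.64
T̂ = 0.64(2.3) + 0.36(3.7) = 1.472 + 1.332 = 2.804 → 2.80

2.80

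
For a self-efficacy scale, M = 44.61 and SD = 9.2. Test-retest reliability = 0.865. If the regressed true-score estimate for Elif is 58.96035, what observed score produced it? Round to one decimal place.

61.2

T̂ = ρX + (1 − ρ)μ  ⇒  X = (T̂ − (1 − ρ)μ) / ρ
X = (58.96035 − 0.135 × 44.61) / 0.865 = (58.96035 − 6.02235) / 0.865 = 52.93800 / 0.865 = 61.200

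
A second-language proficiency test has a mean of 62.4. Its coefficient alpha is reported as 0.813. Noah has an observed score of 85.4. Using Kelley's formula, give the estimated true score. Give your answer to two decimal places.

T̂ = ρX + (1 − ρ)μ
  = 0.813 × 85.4 + 0.187 × 62.4
  = 69.4302 + 11.6688
  = 81.099
  ≈ 81.10

81.10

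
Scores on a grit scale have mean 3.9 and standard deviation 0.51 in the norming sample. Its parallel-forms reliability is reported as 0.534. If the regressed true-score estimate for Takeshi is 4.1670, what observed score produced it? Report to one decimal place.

T̂ = ρX + (1 − ρ)μ  ⇒  X = (T̂ − (1 − ρ)μ) / ρ
X = (4.1670 − 0.466 × 3.9) / 0.534 = (4.1670 − 1.8174) / 0.534 = 2.3496 / 0.534 = 4.400

4.4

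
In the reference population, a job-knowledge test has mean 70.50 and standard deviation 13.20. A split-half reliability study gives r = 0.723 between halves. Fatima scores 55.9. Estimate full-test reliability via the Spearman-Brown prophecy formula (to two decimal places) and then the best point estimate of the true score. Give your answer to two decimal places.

Spearman-Brown: ρ = 2r/(1 + r) = 2(0.723)/(1 + 0.723) = 1.4460/1.723 = 0.8392 → 0.84
T̂ = ρX + (1 − ρ)μ
  = 0.84 × 55.9 + 0.16 × 70.50
  = 46.956 + 11.2800
  = 58.236
  ≈ 58.24

58.24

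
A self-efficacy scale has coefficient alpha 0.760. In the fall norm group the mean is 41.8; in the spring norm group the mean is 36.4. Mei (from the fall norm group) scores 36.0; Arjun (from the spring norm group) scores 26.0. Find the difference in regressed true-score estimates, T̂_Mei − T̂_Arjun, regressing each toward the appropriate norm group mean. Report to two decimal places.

8.90

T̂_Mei = 0.760(36.0) + 0.240(41.8) = 37.3920
T̂_Arjun = 0.760(26.0) + 0.240(36.4) = 28.4960
Difference = 37.3920 − 28.4960 = 8.8960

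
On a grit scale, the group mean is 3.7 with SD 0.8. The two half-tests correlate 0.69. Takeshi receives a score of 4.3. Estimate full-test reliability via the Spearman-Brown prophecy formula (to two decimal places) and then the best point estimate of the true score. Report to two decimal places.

4.19

Spearman-Brown: ρ = 2r/(1 + r) = 2(0.69)/(1 + 0.69) = 1.380/1.69 = 0.8166 → 0.82
Regress the observed score toward the mean by the unreliability: T̂ = 0.82·4.3 + 0.18·3.7 = 3.526 + 0.666 = 4.192.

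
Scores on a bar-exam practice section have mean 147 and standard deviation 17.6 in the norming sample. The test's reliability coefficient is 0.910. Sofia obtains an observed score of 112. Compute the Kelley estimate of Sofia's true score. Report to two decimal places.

115.15

T̂ = 0.910(112) + 0.090(147) = 101.920 + 13.230 = 115.150 → 115.15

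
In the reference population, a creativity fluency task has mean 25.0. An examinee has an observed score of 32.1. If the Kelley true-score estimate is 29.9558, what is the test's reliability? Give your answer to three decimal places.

T̂ = ρX + (1 − ρ)μ  ⇒  T̂ − μ = ρ(X − μ)
ρ = (T̂ − μ)/(X − μ) = (29.9558 − 25.0) / (32.1 − 25.0) = 4.9558 / 7.1 = 0.69800

0.698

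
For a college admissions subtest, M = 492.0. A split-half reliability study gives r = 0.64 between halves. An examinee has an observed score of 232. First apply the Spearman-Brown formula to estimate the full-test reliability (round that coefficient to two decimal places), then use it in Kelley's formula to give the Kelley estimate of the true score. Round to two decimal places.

Spearman-Brown: ρ = 2r/(1 + r) = 2(0.64)/(1 + 0.64) = 1.280/1.64 = 0.7805 → 0.78
T̂ = 0.78(232) + 0.22(492.0) = 180.96 + 108.240 = 289.200 → 289.20

289.20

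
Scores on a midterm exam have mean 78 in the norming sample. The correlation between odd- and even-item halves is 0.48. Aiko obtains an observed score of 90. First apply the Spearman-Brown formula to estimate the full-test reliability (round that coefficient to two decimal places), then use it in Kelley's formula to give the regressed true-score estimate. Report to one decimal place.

Spearman-Brown: ρ = 2r/(1 + r) = 2(0.48)/(1 + 0.48) = 0.960/1.48 = 0.6486 → 0.65
T̂ = 0.65(90) + 0.35(78) = 58.50 + 27.30 = 85.80 → 85.8

85.8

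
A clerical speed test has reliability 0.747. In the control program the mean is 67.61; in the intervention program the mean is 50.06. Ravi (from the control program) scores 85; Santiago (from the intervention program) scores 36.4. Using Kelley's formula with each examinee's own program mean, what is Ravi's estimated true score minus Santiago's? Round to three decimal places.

T̂_Ravi = 0.747(85) + 0.253(67.61) = 80.60033
T̂_Santiago = 0.747(36.4) + 0.253(50.06) = 39.85598
Difference = 80.60033 − 39.85598 = 40.74435

40.744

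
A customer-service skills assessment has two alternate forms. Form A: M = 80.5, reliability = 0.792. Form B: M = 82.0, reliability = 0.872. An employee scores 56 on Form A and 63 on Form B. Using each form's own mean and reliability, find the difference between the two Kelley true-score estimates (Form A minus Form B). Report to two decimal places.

T̂_A = 0.792(56) + 0.208(80.5) = 61.0960
T̂_B = 0.872(63) + 0.128(82.0) = 65.4320
T̂_A − T̂_B = -4.3360

-4.34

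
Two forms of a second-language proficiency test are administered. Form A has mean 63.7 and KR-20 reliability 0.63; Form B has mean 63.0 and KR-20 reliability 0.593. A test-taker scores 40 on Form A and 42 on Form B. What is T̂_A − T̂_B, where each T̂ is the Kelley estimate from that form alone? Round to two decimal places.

-1.78

T̂_A = 0.63(40) + 0.37(63.7) = 48.7690
T̂_B = 0.593(42) + 0.407(63.0) = 50.5470
T̂_A − T̂_B = -1.7780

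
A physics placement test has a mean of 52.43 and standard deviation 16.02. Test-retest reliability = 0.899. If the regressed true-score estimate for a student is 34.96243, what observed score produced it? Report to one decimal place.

T̂ = ρX + (1 − ρ)μ  ⇒  X = (T̂ − (1 − ρ)μ) / ρ
X = (34.96243 − 0.101 × 52.43) / 0.899 = (34.96243 − 5.29543) / 0.899 = 29.66700 / 0.899 = 33.000

33.0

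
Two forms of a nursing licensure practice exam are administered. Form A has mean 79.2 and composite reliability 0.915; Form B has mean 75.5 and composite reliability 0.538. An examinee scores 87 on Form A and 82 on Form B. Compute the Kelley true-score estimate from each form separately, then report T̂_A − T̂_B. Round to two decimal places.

T̂_A = 0.915(87) + 0.085(79.2) = 86.3370
T̂_B = 0.538(82) + 0.462(75.5) = 78.9970
T̂_A − T̂_B = 7.3400

7.34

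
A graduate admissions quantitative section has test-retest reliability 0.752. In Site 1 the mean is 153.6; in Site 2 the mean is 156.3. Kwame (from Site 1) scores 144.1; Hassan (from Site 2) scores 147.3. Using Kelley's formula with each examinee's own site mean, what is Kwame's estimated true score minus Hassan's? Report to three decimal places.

T̂_Kwame = 0.752(144.1) + 0.248(153.6) = 146.45600
T̂_Hassan = 0.752(147.3) + 0.248(156.3) = 149.53200
Difference = 146.45600 − 149.53200 = -3.07600

-3.076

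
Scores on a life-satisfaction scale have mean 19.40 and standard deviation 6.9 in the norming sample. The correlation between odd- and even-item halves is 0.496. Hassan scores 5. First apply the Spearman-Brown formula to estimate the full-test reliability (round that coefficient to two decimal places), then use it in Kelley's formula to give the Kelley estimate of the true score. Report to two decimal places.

9.90

Spearman-Brown: ρ = 2r/(1 + r) = 2(0.496)/(1 + 0.496) = 0.9920/1.496 = 0.6631 → 0.66
T̂ = 0.66(5) + 0.34(19.40) = 3.30 + 6.5960 = 9.896 → 9.90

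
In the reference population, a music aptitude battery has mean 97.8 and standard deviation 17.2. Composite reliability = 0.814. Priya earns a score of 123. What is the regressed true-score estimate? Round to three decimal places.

118.313

Kelley's formula gives T̂ = 0.814·123 + 0.186·97.8 = 100.122 + 18.1908 = 118.3128.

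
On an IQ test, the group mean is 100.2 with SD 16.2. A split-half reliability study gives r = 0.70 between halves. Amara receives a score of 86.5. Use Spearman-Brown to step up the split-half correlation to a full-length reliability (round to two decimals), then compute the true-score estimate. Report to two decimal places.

Spearman-Brown: ρ = 2r/(1 + r) = 2(0.70)/(1 + 0.70) = 1.400/1.70 = 0.8235 → 0.82
Regress the observed score toward the mean by the unreliability: T̂ = 0.82·86.5 + 0.18·100.2 = 70.930 + 18.036 = 88.966.

88.97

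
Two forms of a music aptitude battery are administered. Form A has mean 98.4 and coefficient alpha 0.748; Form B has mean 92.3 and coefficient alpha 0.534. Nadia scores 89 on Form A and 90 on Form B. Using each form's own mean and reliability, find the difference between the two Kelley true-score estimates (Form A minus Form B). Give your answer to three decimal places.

T̂_A = 0.748(89) + 0.252(98.4) = 91.36880
T̂_B = 0.534(90) + 0.466(92.3) = 91.07180
T̂_A − T̂_B = 0.29700

0.297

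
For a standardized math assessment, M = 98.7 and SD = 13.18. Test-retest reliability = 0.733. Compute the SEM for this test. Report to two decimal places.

SEM = SD · √(1 − ρ) = 13.18 × √0.267 = 13.18 × 0.5167 = 6.810

6.81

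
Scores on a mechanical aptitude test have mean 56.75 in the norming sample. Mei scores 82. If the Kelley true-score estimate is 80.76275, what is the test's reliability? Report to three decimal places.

0.951

T̂ = ρX + (1 − ρ)μ  ⇒  T̂ − μ = ρ(X − μ)
ρ = (T̂ − μ)/(X − μ) = (80.76275 − 56.75) / (82 − 56.75) = 24.01275 / 25.25 = 0.95100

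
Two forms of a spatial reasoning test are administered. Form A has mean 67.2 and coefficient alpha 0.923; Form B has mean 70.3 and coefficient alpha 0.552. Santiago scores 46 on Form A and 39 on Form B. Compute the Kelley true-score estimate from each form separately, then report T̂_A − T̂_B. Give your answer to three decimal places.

-5.390

T̂_A = 0.923(46) + 0.077(67.2) = 47.63240
T̂_B = 0.552(39) + 0.448(70.3) = 53.02240
T̂_A − T̂_B = -5.39000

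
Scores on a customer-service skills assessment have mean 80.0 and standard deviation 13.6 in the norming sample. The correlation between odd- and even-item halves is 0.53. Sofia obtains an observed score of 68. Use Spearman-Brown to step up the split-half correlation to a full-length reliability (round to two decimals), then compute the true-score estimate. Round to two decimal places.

71.72

Spearman-Brown: ρ = 2r/(1 + r) = 2(0.53)/(1 + 0.53) = 1.060/1.53 = 0.6928 → 0.69
Regress the observed score toward the mean by the unreliability: T̂ = 0.69·68 + 0.31·80.0 = 46.92 + 24.800 = 71.720.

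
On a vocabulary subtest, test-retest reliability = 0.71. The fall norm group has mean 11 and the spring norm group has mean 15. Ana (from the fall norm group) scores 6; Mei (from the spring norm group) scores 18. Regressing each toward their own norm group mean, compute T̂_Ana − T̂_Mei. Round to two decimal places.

-9.68

T̂_Ana = 0.71(6) + 0.29(11) = 7.4500
T̂_Mei = 0.71(18) + 0.29(15) = 17.1300
Difference = 7.4500 − 17.1300 = -9.6800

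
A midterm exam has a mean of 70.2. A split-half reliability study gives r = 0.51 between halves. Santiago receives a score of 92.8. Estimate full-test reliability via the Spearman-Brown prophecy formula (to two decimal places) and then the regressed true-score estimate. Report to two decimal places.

85.57

Spearman-Brown: ρ = 2r/(1 + r) = 2(0.51)/(1 + 0.51) = 1.020/1.51 = 0.6755 → 0.68
Weight the observed score by reliability and the mean by (1 − reliability): T̂ = 0.68·92.8 + 0.32·70.2 = 63.104 + 22.464 = 85.568.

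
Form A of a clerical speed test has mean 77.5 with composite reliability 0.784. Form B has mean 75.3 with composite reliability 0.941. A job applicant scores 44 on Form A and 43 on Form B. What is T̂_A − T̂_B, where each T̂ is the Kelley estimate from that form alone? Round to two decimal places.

T̂_A = 0.784(44) + 0.216(77.5) = 51.2360
T̂_B = 0.941(43) + 0.059(75.3) = 44.9057
T̂_A − T̂_B = 6.3303

6.33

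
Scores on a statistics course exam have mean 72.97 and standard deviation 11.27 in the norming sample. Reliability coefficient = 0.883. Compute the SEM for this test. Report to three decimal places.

3.855

SEM = SD · √(1 − ρ) = 11.27 × √0.117 = 11.27 × 0.3421 = 3.8549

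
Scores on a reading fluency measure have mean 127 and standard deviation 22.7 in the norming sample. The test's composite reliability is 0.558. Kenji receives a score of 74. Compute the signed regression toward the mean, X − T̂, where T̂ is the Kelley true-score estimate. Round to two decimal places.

Weight the observed score by reliability and the mean by (1 − reliability): T̂ = 0.558·74 + 0.442·127 = 41.292 + 56.134 = 97.4260.
X − T̂ = 74 − 97.426 = -23.426 → -23.43

-23.43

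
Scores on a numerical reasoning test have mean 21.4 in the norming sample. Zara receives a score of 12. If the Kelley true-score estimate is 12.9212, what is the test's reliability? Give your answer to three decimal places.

T̂ = ρX + (1 − ρ)μ  ⇒  T̂ − μ = ρ(X − μ)
ρ = (T̂ − μ)/(X − μ) = (12.9212 − 21.4) / (12 − 21.4) = -8.4788 / -9.4 = 0.90200

0.902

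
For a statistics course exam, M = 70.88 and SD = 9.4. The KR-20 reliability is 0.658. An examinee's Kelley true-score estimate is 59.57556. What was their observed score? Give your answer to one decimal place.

T̂ = ρX + (1 − ρ)μ  ⇒  X = (T̂ − (1 − ρ)μ) / ρ
X = (59.57556 − 0.342 × 70.88) / 0.658 = (59.57556 − 24.24096) / 0.658 = 35.33460 / 0.658 = 53.700

53.7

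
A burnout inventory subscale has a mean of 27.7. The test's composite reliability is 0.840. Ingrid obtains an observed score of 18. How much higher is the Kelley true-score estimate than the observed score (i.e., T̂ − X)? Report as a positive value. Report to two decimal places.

1.55

T̂ = ρX + (1 − ρ)μ
  = 0.840 × 18 + 0.160 × 27.7
  = 15.120 + 4.4320
  = 19.5520
  ≈ 19.552
T̂ − X = 19.552 − 18 = 1.552 → 1.55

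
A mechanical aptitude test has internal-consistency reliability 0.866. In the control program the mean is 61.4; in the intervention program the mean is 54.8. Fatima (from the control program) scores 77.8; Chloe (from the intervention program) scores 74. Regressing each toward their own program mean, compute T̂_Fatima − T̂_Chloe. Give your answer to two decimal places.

4.18

T̂_Fatima = 0.866(77.8) + 0.134(61.4) = 75.6024
T̂_Chloe = 0.866(74) + 0.134(54.8) = 71.4272
Difference = 75.6024 − 71.4272 = 4.1752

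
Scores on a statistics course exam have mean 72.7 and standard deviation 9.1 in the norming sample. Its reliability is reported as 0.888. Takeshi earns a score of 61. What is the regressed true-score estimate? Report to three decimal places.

62.310

Kelley's formula gives T̂ = 0.888·61 + 0.112·72.7 = 54.168 + 8.1424 = 62.3104.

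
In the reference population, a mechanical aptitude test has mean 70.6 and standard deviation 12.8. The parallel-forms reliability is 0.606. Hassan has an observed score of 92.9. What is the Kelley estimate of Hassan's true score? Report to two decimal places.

84.11

T̂ = ρX + (1 − ρ)μ
  = 0.606 × 92.9 + 0.394 × 70.6
  = 56.2974 + 27.8164
  = 84.114
  ≈ 84.11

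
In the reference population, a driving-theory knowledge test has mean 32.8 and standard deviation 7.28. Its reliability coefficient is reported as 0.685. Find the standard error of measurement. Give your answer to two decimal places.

4.09

SEM = SD · √(1 − ρ) = 7.28 × √0.315 = 7.28 × 0.5612 = 4.086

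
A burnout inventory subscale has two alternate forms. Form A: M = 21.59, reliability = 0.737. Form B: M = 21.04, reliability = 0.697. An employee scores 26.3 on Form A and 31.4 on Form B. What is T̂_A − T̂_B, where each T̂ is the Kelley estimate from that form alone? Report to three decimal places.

T̂_A = 0.737(26.3) + 0.263(21.59) = 25.06127
T̂_B = 0.697(31.4) + 0.303(21.04) = 28.26092
T̂_A − T̂_B = -3.19965

-3.200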